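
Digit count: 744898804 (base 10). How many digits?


744898804 has 9 digits in base 10
floor(log10(744898804)) + 1 = floor(8.8721) + 1 = 9

9 digits (base 10)


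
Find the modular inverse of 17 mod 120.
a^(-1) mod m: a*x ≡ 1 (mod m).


Use the extended Euclidean algorithm on (120, 17); each row r = 120*s + 17*t:
r=120, s=1, t=0
r=17, s=0, t=1
q=7: r=1, s=1, t=-7   [120*(1) + 17*(-7) = 1]
q=17: r=0, s=-17, t=120   [120*(-17) + 17*(120) = 0]
GCD = 1 with t = -7, so 17*(-7) ≡ 1 (mod 120)
Inverse = -7 mod 120 = 113
Check: 17 * 113 = 1921 ≡ 1 (mod 120)

17^(-1) ≡ 113 (mod 120)


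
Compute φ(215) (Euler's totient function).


215 = 5 × 43
Prime factors: 5, 43
φ(215) = 215 × (1-1/5) × (1-1/43)
= 215 × 4/5 × 42/43 = 168

φ(215) = 168


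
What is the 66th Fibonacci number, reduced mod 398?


F(k) mod 398 for k=1..66:
1, 1, 2, 3, 5, 8, 13, 21, 34, 55, 89, 144, 233, 377, 212, 191, 5, 196, 201, 397, 200, 199, 1, 200, 201, 3, 204, 207, 13, 220, 233, 55, 288, 343, 233, 178, 13, 191, 204, 395, 201, 198, 1, 199, 200, 1, 201, 202, 5, 207, 212, 21, 233, 254, 89, 343, 34, 377, 13, 390, 5, 395, 2, 397, 1, 0
F(66) mod 398 = 0


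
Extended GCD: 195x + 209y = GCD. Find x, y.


Tabular extended Euclidean (each row: r = 195*s + 209*t):
r=195, s=1, t=0
r=209, s=0, t=1
q=0: r=195, s=1, t=0   [195*(1) + 209*(0) = 195]
q=1: r=14, s=-1, t=1   [195*(-1) + 209*(1) = 14]
q=13: r=13, s=14, t=-13   [195*(14) + 209*(-13) = 13]
q=1: r=1, s=-15, t=14   [195*(-15) + 209*(14) = 1]
q=13: r=0, s=209, t=-195   [195*(209) + 209*(-195) = 0]
GCD = 1; from the row with r=1: x=-15, y=14
Check: 195*(-15) + 209*(14) = -2925 + 2926 = 1

GCD = 1, x = -15, y = 14


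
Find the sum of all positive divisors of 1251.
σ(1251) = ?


Divisors of 1251: 1, 3, 9, 139, 417, 1251
Sum = 1 + 3 + 9 + 139 + 417 + 1251 = 1820

σ(1251) = 1820


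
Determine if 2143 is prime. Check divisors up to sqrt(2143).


Check divisors up to sqrt(2143) = 46.2925
No divisors found.
2143 is prime.

Yes, 2143 is prime


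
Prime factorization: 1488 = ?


1488 / 2 = 744
744 / 2 = 372
372 / 2 = 186
186 / 2 = 93
93 / 3 = 31
31 / 31 = 1
1488 = 2^4 × 3 × 31


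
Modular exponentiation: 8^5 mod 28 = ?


8^1 mod 28 = 8
8^2 mod 28 = 8
8^3 mod 28 = 8
8^4 mod 28 = 8
8^5 mod 28 = 8


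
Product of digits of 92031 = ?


9 × 2 × 0 × 3 × 1 = 0


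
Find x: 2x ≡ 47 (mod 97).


GCD(2, 97) = 1, unique solution
a^(-1) mod 97 = 49
x = 49 * 47 mod 97 = 72

x ≡ 72 (mod 97)


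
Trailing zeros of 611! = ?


floor(611/5) = 122
floor(611/25) = 24
floor(611/125) = 4
Total = 150

150 trailing zeros


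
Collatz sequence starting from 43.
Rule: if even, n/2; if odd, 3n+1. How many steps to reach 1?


43 → 130 → 65 → 196 → 98 → 49 → 148 → 74 → 37 → 112 → 56 → 28 → 14 → 7 → 22 → 11 → 34 → 17 → 52 → 26 → 13 → 40 → 20 → 10 → 5 → 16 → 8 → 4 → 2 → 1
Total steps = 29

29 steps


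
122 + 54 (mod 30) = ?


122 + 54 = 176
176 mod 30 = 26


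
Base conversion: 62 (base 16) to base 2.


62 (base 16) = 98 (decimal)
98 (decimal) = 1100010 (base 2)


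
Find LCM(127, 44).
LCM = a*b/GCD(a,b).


GCD(127, 44) = 1
LCM = 127*44/1 = 5588/1 = 5588

LCM = 5588


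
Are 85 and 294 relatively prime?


Euclidean algorithm:
294 = 3 * 85 + 39
85 = 2 * 39 + 7
39 = 5 * 7 + 4
7 = 1 * 4 + 3
4 = 1 * 3 + 1
3 = 3 * 1 + 0
GCD(85, 294) = 1

Yes, coprime (GCD = 1)


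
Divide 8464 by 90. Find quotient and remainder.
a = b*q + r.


8464 = 90 * 94 + 4
Check: 8460 + 4 = 8464

q = 94, r = 4


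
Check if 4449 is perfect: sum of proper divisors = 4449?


Proper divisors of 4449: 1, 3, 1483
Sum = 1 + 3 + 1483 = 1487

No, 4449 is not perfect (1487 ≠ 4449)


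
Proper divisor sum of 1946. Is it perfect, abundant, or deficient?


Proper divisors: 1, 2, 7, 14, 139, 278, 973
Sum = 1 + 2 + 7 + 14 + 139 + 278 + 973 = 1414
1414 < 1946 → deficient

s(1946) = 1414 (deficient)


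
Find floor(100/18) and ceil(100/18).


100/18 = 5.5556
floor = 5
ceil = 6

floor = 5, ceil = 6


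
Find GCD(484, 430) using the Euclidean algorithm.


484 = 1 * 430 + 54
430 = 7 * 54 + 52
54 = 1 * 52 + 2
52 = 26 * 2 + 0
GCD = 2


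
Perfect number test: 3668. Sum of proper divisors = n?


Proper divisors of 3668: 1, 2, 4, 7, 14, 28, 131, 262, 524, 917, 1834
Sum = 1 + 2 + 4 + 7 + 14 + 28 + 131 + 262 + 524 + 917 + 1834 = 3724

No, 3668 is not perfect (3724 ≠ 3668)


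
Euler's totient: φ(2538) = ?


2538 = 2 × 3^3 × 47
Prime factors: 2, 3, 47
φ(2538) = 2538 × (1-1/2) × (1-1/3) × (1-1/47)
= 2538 × 1/2 × 2/3 × 46/47 = 828

φ(2538) = 828


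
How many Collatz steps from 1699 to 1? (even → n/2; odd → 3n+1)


1699 → 5098 → 2549 → 7648 → 3824 → 1912 → 956 → 478 → 239 → 718 → 359 → 1078 → 539 → 1618 → 809 → 2428 → 1214 → 607 → 1822 → 911 → 2734 → 1367 → 4102 → 2051 → 6154 → 3077 → 9232 → 4616 → 2308 → 1154 → 577 → 1732 → 866 → 433 → 1300 → 650 → 325 → 976 → 488 → 244 → 122 → 61 → 184 → 92 → 46 → 23 → 70 → 35 → 106 → 53 → 160 → 80 → 40 → 20 → 10 → 5 → 16 → 8 → 4 → 2 → 1
Total steps = 60

60 steps


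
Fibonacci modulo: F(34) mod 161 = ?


F(k) mod 161 for k=1..34:
1, 1, 2, 3, 5, 8, 13, 21, 34, 55, 89, 144, 72, 55, 127, 21, 148, 8, 156, 3, 159, 1, 160, 0, 160, 160, 159, 158, 156, 153, 148, 140, 127, 106
F(34) mod 161 = 106


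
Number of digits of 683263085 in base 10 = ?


683263085 has 9 digits in base 10
floor(log10(683263085)) + 1 = floor(8.8346) + 1 = 9

9 digits (base 10)


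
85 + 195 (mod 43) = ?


85 + 195 = 280
280 mod 43 = 22


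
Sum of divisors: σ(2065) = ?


Divisors of 2065: 1, 5, 7, 35, 59, 295, 413, 2065
Sum = 1 + 5 + 7 + 35 + 59 + 295 + 413 + 2065 = 2880

σ(2065) = 2880


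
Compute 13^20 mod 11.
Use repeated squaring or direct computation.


13^1 mod 11 = 2
13^2 mod 11 = 4
13^3 mod 11 = 8
13^4 mod 11 = 5
13^5 mod 11 = 10
13^6 mod 11 = 9
13^7 mod 11 = 7
13^8 mod 11 = 3
13^9 mod 11 = 6
13^10 mod 11 = 1
13^11 mod 11 = 2
13^12 mod 11 = 4
13^13 mod 11 = 8
13^14 mod 11 = 5
13^15 mod 11 = 10
13^16 mod 11 = 9
13^17 mod 11 = 7
13^18 mod 11 = 3
13^19 mod 11 = 6
13^20 mod 11 = 1


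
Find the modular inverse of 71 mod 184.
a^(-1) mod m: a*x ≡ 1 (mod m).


Use the extended Euclidean algorithm on (184, 71); each row r = 184*s + 71*t:
r=184, s=1, t=0
r=71, s=0, t=1
q=2: r=42, s=1, t=-2   [184*(1) + 71*(-2) = 42]
q=1: r=29, s=-1, t=3   [184*(-1) + 71*(3) = 29]
q=1: r=13, s=2, t=-5   [184*(2) + 71*(-5) = 13]
q=2: r=3, s=-5, t=13   [184*(-5) + 71*(13) = 3]
q=4: r=1, s=22, t=-57   [184*(22) + 71*(-57) = 1]
q=3: r=0, s=-71, t=184   [184*(-71) + 71*(184) = 0]
GCD = 1 with t = -57, so 71*(-57) ≡ 1 (mod 184)
Inverse = -57 mod 184 = 127
Check: 71 * 127 = 9017 ≡ 1 (mod 184)

71^(-1) ≡ 127 (mod 184)


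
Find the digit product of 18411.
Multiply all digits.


1 × 8 × 4 × 1 × 1 = 32


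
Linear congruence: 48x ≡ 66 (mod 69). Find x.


GCD(48, 69) = 3 divides 66
Divide: 16x ≡ 22 (mod 23)
x ≡ 10 (mod 23)


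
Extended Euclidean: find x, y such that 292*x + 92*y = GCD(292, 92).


Tabular extended Euclidean (each row: r = 292*s + 92*t):
r=292, s=1, t=0
r=92, s=0, t=1
q=3: r=16, s=1, t=-3   [292*(1) + 92*(-3) = 16]
q=5: r=12, s=-5, t=16   [292*(-5) + 92*(16) = 12]
q=1: r=4, s=6, t=-19   [292*(6) + 92*(-19) = 4]
q=3: r=0, s=-23, t=73   [292*(-23) + 92*(73) = 0]
GCD = 4; from the row with r=4: x=6, y=-19
Check: 292*(6) + 92*(-19) = 1752 - 1748 = 4

GCD = 4, x = 6, y = -19


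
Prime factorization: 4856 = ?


4856 / 2 = 2428
2428 / 2 = 1214
1214 / 2 = 607
607 / 607 = 1
4856 = 2^3 × 607


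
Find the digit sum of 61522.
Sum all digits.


6 + 1 + 5 + 2 + 2 = 16


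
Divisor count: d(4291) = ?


4291 = 7^1 × 613^1
d(4291) = (1+1) × (1+1) = 4

4 divisors


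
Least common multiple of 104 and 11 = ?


GCD(104, 11) = 1
LCM = 104*11/1 = 1144/1 = 1144

LCM = 1144


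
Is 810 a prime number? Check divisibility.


810 / 2 = 405 (exact division)
810 is NOT prime.

No, 810 is not prime


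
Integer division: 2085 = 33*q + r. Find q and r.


2085 = 33 * 63 + 6
Check: 2079 + 6 = 2085

q = 63, r = 6


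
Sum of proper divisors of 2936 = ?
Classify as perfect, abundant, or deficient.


Proper divisors: 1, 2, 4, 8, 367, 734, 1468
Sum = 1 + 2 + 4 + 8 + 367 + 734 + 1468 = 2584
2584 < 2936 → deficient

s(2936) = 2584 (deficient)


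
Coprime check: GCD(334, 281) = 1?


Euclidean algorithm:
334 = 1 * 281 + 53
281 = 5 * 53 + 16
53 = 3 * 16 + 5
16 = 3 * 5 + 1
5 = 5 * 1 + 0
GCD(334, 281) = 1

Yes, coprime (GCD = 1)


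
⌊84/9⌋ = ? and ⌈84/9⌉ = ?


84/9 = 9.3333
floor = 9
ceil = 10

floor = 9, ceil = 10


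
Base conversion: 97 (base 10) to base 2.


97 (base 10) = 97 (decimal)
97 (decimal) = 1100001 (base 2)


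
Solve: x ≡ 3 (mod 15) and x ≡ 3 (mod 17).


M = 15*17 = 255
M1 = M/15 = 17, M2 = M/17 = 15
M1^(-1) mod 15 = 8, M2^(-1) mod 17 = 8
x = 3*17*8 + 3*15*8 = 768
768 mod 255 = 3
Check: 3 mod 15 = 3 ✓, 3 mod 17 = 3 ✓

x ≡ 3 (mod 255)


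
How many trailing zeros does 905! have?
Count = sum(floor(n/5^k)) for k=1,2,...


floor(905/5) = 181
floor(905/25) = 36
floor(905/125) = 7
floor(905/625) = 1
Total = 225

225 trailing zeros


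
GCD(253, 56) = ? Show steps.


253 = 4 * 56 + 29
56 = 1 * 29 + 27
29 = 1 * 27 + 2
27 = 13 * 2 + 1
2 = 2 * 1 + 0
GCD = 1


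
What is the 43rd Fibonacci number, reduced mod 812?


F(k) mod 812 for k=1..43:
1, 1, 2, 3, 5, 8, 13, 21, 34, 55, 89, 144, 233, 377, 610, 175, 785, 148, 121, 269, 390, 659, 237, 84, 321, 405, 726, 319, 233, 552, 785, 525, 498, 211, 709, 108, 5, 113, 118, 231, 349, 580, 117
F(43) mod 812 = 117


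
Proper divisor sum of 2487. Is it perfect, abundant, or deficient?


Proper divisors: 1, 3, 829
Sum = 1 + 3 + 829 = 833
833 < 2487 → deficient

s(2487) = 833 (deficient)


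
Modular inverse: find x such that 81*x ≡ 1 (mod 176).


Use the extended Euclidean algorithm on (176, 81); each row r = 176*s + 81*t:
r=176, s=1, t=0
r=81, s=0, t=1
q=2: r=14, s=1, t=-2   [176*(1) + 81*(-2) = 14]
q=5: r=11, s=-5, t=11   [176*(-5) + 81*(11) = 11]
q=1: r=3, s=6, t=-13   [176*(6) + 81*(-13) = 3]
q=3: r=2, s=-23, t=50   [176*(-23) + 81*(50) = 2]
q=1: r=1, s=29, t=-63   [176*(29) + 81*(-63) = 1]
q=2: r=0, s=-81, t=176   [176*(-81) + 81*(176) = 0]
GCD = 1 with t = -63, so 81*(-63) ≡ 1 (mod 176)
Inverse = -63 mod 176 = 113
Check: 81 * 113 = 9153 ≡ 1 (mod 176)

81^(-1) ≡ 113 (mod 176)


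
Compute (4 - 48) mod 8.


4 - 48 = -44
-44 mod 8 = 4


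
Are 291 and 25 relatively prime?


Euclidean algorithm:
291 = 11 * 25 + 16
25 = 1 * 16 + 9
16 = 1 * 9 + 7
9 = 1 * 7 + 2
7 = 3 * 2 + 1
2 = 2 * 1 + 0
GCD(291, 25) = 1

Yes, coprime (GCD = 1)


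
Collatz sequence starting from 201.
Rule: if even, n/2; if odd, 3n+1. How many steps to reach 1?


201 → 604 → 302 → 151 → 454 → 227 → 682 → 341 → 1024 → 512 → 256 → 128 → 64 → 32 → 16 → 8 → 4 → 2 → 1
Total steps = 18

18 steps


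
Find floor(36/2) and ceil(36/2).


36/2 = 18.0000
floor = 18
ceil = 18

floor = 18, ceil = 18


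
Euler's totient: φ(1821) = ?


1821 = 3 × 607
Prime factors: 3, 607
φ(1821) = 1821 × (1-1/3) × (1-1/607)
= 1821 × 2/3 × 606/607 = 1212

φ(1821) = 1212


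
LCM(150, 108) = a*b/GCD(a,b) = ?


GCD(150, 108) = 6
LCM = 150*108/6 = 16200/6 = 2700

LCM = 2700


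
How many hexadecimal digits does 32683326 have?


32683326 in base 16 = 1F2B53E
Number of digits = 7

7 digits (base 16)


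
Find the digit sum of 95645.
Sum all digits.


9 + 5 + 6 + 4 + 5 = 29


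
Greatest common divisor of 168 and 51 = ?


168 = 3 * 51 + 15
51 = 3 * 15 + 6
15 = 2 * 6 + 3
6 = 2 * 3 + 0
GCD = 3


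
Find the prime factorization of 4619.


4619 / 31 = 149
149 / 149 = 1
4619 = 31 × 149


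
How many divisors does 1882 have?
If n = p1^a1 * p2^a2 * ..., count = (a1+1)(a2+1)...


1882 = 2^1 × 941^1
d(1882) = (1+1) × (1+1) = 4

4 divisors


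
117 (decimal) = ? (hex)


117 (base 10) = 117 (decimal)
117 (decimal) = 75 (base 16)


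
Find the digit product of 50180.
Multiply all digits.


5 × 0 × 1 × 8 × 0 = 0


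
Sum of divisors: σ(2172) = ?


Divisors of 2172: 1, 2, 3, 4, 6, 12, 181, 362, 543, 724, 1086, 2172
Sum = 1 + 2 + 3 + 4 + 6 + 12 + 181 + 362 + 543 + 724 + 1086 + 2172 = 5096

σ(2172) = 5096


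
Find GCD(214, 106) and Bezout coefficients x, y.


Tabular extended Euclidean (each row: r = 214*s + 106*t):
r=214, s=1, t=0
r=106, s=0, t=1
q=2: r=2, s=1, t=-2   [214*(1) + 106*(-2) = 2]
q=53: r=0, s=-53, t=107   [214*(-53) + 106*(107) = 0]
GCD = 2; from the row with r=2: x=1, y=-2
Check: 214*(1) + 106*(-2) = 214 - 212 = 2

GCD = 2, x = 1, y = -2


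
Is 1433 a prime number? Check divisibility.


Check divisors up to sqrt(1433) = 37.8550
No divisors found.
1433 is prime.

Yes, 1433 is prime


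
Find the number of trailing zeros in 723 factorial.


floor(723/5) = 144
floor(723/25) = 28
floor(723/125) = 5
floor(723/625) = 1
Total = 178

178 trailing zeros


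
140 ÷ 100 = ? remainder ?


140 = 100 * 1 + 40
Check: 100 + 40 = 140

q = 1, r = 40


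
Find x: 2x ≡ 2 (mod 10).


GCD(2, 10) = 2 divides 2
Divide: 1x ≡ 1 (mod 5)
x ≡ 1 (mod 5)


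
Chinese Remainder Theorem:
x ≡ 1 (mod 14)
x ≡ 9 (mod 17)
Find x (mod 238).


M = 14*17 = 238
M1 = M/14 = 17, M2 = M/17 = 14
M1^(-1) mod 14 = 5, M2^(-1) mod 17 = 11
x = 1*17*5 + 9*14*11 = 1471
1471 mod 238 = 43
Check: 43 mod 14 = 1 ✓, 43 mod 17 = 9 ✓

x ≡ 43 (mod 238)


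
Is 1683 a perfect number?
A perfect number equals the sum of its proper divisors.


Proper divisors of 1683: 1, 3, 9, 11, 17, 33, 51, 99, 153, 187, 561
Sum = 1 + 3 + 9 + 11 + 17 + 33 + 51 + 99 + 153 + 187 + 561 = 1125

No, 1683 is not perfect (1125 ≠ 1683)


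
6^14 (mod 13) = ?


6^1 mod 13 = 6
6^2 mod 13 = 10
6^3 mod 13 = 8
6^4 mod 13 = 9
6^5 mod 13 = 2
6^6 mod 13 = 12
6^7 mod 13 = 7
6^8 mod 13 = 3
6^9 mod 13 = 5
6^10 mod 13 = 4
6^11 mod 13 = 11
6^12 mod 13 = 1
6^13 mod 13 = 6
6^14 mod 13 = 10


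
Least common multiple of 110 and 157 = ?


GCD(110, 157) = 1
LCM = 110*157/1 = 17270/1 = 17270

LCM = 17270


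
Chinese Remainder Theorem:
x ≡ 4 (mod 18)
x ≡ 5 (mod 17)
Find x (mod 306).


M = 18*17 = 306
M1 = M/18 = 17, M2 = M/17 = 18
M1^(-1) mod 18 = 17, M2^(-1) mod 17 = 1
x = 4*17*17 + 5*18*1 = 1246
1246 mod 306 = 22
Check: 22 mod 18 = 4 ✓, 22 mod 17 = 5 ✓

x ≡ 22 (mod 306)


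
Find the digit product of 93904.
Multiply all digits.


9 × 3 × 9 × 0 × 4 = 0


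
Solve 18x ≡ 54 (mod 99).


GCD(18, 99) = 9 divides 54
Divide: 2x ≡ 6 (mod 11)
x ≡ 3 (mod 11)


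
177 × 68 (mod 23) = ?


177 × 68 = 12036
12036 mod 23 = 7


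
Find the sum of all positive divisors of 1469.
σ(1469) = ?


Divisors of 1469: 1, 13, 113, 1469
Sum = 1 + 13 + 113 + 1469 = 1596

σ(1469) = 1596


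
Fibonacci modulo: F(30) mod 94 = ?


F(k) mod 94 for k=1..30:
1, 1, 2, 3, 5, 8, 13, 21, 34, 55, 89, 50, 45, 1, 46, 47, 93, 46, 45, 91, 42, 39, 81, 26, 13, 39, 52, 91, 49, 46
F(30) mod 94 = 46


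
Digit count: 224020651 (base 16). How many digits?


224020651 in base 16 = D5A48AB
Number of digits = 7

7 digits (base 16)


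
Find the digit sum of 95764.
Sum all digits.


9 + 5 + 7 + 6 + 4 = 31


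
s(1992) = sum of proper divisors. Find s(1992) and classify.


Proper divisors: 1, 2, 3, 4, 6, 8, 12, 24, 83, 166, 249, 332, 498, 664, 996
Sum = 1 + 2 + 3 + 4 + 6 + 8 + 12 + 24 + 83 + 166 + 249 + 332 + 498 + 664 + 996 = 3048
3048 > 1992 → abundant

s(1992) = 3048 (abundant)


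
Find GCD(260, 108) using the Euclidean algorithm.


260 = 2 * 108 + 44
108 = 2 * 44 + 20
44 = 2 * 20 + 4
20 = 5 * 4 + 0
GCD = 4


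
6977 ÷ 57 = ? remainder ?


6977 = 57 * 122 + 23
Check: 6954 + 23 = 6977

q = 122, r = 23


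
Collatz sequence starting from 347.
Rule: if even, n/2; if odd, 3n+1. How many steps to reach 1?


347 → 1042 → 521 → 1564 → 782 → 391 → 1174 → 587 → 1762 → 881 → 2644 → 1322 → 661 → 1984 → 992 → 496 → 248 → 124 → 62 → 31 → 94 → 47 → 142 → 71 → 214 → 107 → 322 → 161 → 484 → 242 → 121 → 364 → 182 → 91 → 274 → 137 → 412 → 206 → 103 → 310 → 155 → 466 → 233 → 700 → 350 → 175 → 526 → 263 → 790 → 395 → 1186 → 593 → 1780 → 890 → 445 → 1336 → 668 → 334 → 167 → 502 → 251 → 754 → 377 → 1132 → 566 → 283 → 850 → 425 → 1276 → 638 → 319 → 958 → 479 → 1438 → 719 → 2158 → 1079 → 3238 → 1619 → 4858 → 2429 → 7288 → 3644 → 1822 → 911 → 2734 → 1367 → 4102 → 2051 → 6154 → 3077 → 9232 → 4616 → 2308 → 1154 → 577 → 1732 → 866 → 433 → 1300 → 650 → 325 → 976 → 488 → 244 → 122 → 61 → 184 → 92 → 46 → 23 → 70 → 35 → 106 → 53 → 160 → 80 → 40 → 20 → 10 → 5 → 16 → 8 → 4 → 2 → 1
Total steps = 125

125 steps


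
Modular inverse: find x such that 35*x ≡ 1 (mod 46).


Use the extended Euclidean algorithm on (46, 35); each row r = 46*s + 35*t:
r=46, s=1, t=0
r=35, s=0, t=1
q=1: r=11, s=1, t=-1   [46*(1) + 35*(-1) = 11]
q=3: r=2, s=-3, t=4   [46*(-3) + 35*(4) = 2]
q=5: r=1, s=16, t=-21   [46*(16) + 35*(-21) = 1]
q=2: r=0, s=-35, t=46   [46*(-35) + 35*(46) = 0]
GCD = 1 with t = -21, so 35*(-21) ≡ 1 (mod 46)
Inverse = -21 mod 46 = 25
Check: 35 * 25 = 875 ≡ 1 (mod 46)

35^(-1) ≡ 25 (mod 46)


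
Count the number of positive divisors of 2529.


2529 = 3^2 × 281^1
d(2529) = (2+1) × (1+1) = 6

6 divisors


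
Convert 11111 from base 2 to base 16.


11111 (base 2) = 31 (decimal)
31 (decimal) = 1F (base 16)


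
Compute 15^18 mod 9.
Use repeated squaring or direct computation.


15^1 mod 9 = 6
15^2 mod 9 = 0
15^3 mod 9 = 0
15^4 mod 9 = 0
15^5 mod 9 = 0
15^6 mod 9 = 0
15^7 mod 9 = 0
15^8 mod 9 = 0
15^9 mod 9 = 0
15^10 mod 9 = 0
15^11 mod 9 = 0
15^12 mod 9 = 0
15^13 mod 9 = 0
15^14 mod 9 = 0
15^15 mod 9 = 0
15^16 mod 9 = 0
15^17 mod 9 = 0
15^18 mod 9 = 0


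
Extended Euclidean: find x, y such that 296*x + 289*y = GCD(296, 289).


Tabular extended Euclidean (each row: r = 296*s + 289*t):
r=296, s=1, t=0
r=289, s=0, t=1
q=1: r=7, s=1, t=-1   [296*(1) + 289*(-1) = 7]
q=41: r=2, s=-41, t=42   [296*(-41) + 289*(42) = 2]
q=3: r=1, s=124, t=-127   [296*(124) + 289*(-127) = 1]
q=2: r=0, s=-289, t=296   [296*(-289) + 289*(296) = 0]
GCD = 1; from the row with r=1: x=124, y=-127
Check: 296*(124) + 289*(-127) = 36704 - 36703 = 1

GCD = 1, x = 124, y = -127


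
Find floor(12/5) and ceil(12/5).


12/5 = 2.4000
floor = 2
ceil = 3

floor = 2, ceil = 3


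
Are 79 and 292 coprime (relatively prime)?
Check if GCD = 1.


Euclidean algorithm:
292 = 3 * 79 + 55
79 = 1 * 55 + 24
55 = 2 * 24 + 7
24 = 3 * 7 + 3
7 = 2 * 3 + 1
3 = 3 * 1 + 0
GCD(79, 292) = 1

Yes, coprime (GCD = 1)


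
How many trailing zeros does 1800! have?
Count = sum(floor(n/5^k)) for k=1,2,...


floor(1800/5) = 360
floor(1800/25) = 72
floor(1800/125) = 14
floor(1800/625) = 2
Total = 448

448 trailing zeros


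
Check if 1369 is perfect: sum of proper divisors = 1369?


Proper divisors of 1369: 1, 37
Sum = 1 + 37 = 38

No, 1369 is not perfect (38 ≠ 1369)


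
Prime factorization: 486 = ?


486 / 2 = 243
243 / 3 = 81
81 / 3 = 27
27 / 3 = 9
9 / 3 = 3
3 / 3 = 1
486 = 2 × 3^5


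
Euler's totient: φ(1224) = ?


1224 = 2^3 × 3^2 × 17
Prime factors: 2, 3, 17
φ(1224) = 1224 × (1-1/2) × (1-1/3) × (1-1/17)
= 1224 × 1/2 × 2/3 × 16/17 = 384

φ(1224) = 384


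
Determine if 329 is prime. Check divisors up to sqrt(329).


329 / 7 = 47 (exact division)
329 is NOT prime.

No, 329 is not prime


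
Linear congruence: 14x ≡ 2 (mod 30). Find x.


GCD(14, 30) = 2 divides 2
Divide: 7x ≡ 1 (mod 15)
x ≡ 13 (mod 15)


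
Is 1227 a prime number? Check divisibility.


1227 / 3 = 409 (exact division)
1227 is NOT prime.

No, 1227 is not prime


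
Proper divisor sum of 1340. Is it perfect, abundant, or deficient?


Proper divisors: 1, 2, 4, 5, 10, 20, 67, 134, 268, 335, 670
Sum = 1 + 2 + 4 + 5 + 10 + 20 + 67 + 134 + 268 + 335 + 670 = 1516
1516 > 1340 → abundant

s(1340) = 1516 (abundant)


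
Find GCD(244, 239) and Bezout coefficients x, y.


Tabular extended Euclidean (each row: r = 244*s + 239*t):
r=244, s=1, t=0
r=239, s=0, t=1
q=1: r=5, s=1, t=-1   [244*(1) + 239*(-1) = 5]
q=47: r=4, s=-47, t=48   [244*(-47) + 239*(48) = 4]
q=1: r=1, s=48, t=-49   [244*(48) + 239*(-49) = 1]
q=4: r=0, s=-239, t=244   [244*(-239) + 239*(244) = 0]
GCD = 1; from the row with r=1: x=48, y=-49
Check: 244*(48) + 239*(-49) = 11712 - 11711 = 1

GCD = 1, x = 48, y = -49


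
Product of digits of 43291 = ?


4 × 3 × 2 × 9 × 1 = 216


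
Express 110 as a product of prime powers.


110 / 2 = 55
55 / 5 = 11
11 / 11 = 1
110 = 2 × 5 × 11


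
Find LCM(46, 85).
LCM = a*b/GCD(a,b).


GCD(46, 85) = 1
LCM = 46*85/1 = 3910/1 = 3910

LCM = 3910


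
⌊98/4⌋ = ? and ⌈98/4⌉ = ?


98/4 = 24.5000
floor = 24
ceil = 25

floor = 24, ceil = 25


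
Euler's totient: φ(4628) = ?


4628 = 2^2 × 13 × 89
Prime factors: 2, 13, 89
φ(4628) = 4628 × (1-1/2) × (1-1/13) × (1-1/89)
= 4628 × 1/2 × 12/13 × 88/89 = 2112

φ(4628) = 2112


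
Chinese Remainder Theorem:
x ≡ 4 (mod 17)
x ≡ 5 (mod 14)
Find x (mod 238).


M = 17*14 = 238
M1 = M/17 = 14, M2 = M/14 = 17
M1^(-1) mod 17 = 11, M2^(-1) mod 14 = 5
x = 4*14*11 + 5*17*5 = 1041
1041 mod 238 = 89
Check: 89 mod 17 = 4 ✓, 89 mod 14 = 5 ✓

x ≡ 89 (mod 238)


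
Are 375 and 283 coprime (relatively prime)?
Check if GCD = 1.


Euclidean algorithm:
375 = 1 * 283 + 92
283 = 3 * 92 + 7
92 = 13 * 7 + 1
7 = 7 * 1 + 0
GCD(375, 283) = 1

Yes, coprime (GCD = 1)


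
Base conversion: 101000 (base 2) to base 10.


101000 (base 2) = 40 (decimal)
40 (decimal) = 40 (base 10)


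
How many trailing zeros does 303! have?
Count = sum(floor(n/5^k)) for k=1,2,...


floor(303/5) = 60
floor(303/25) = 12
floor(303/125) = 2
Total = 74

74 trailing zeros


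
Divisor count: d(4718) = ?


4718 = 2^1 × 7^1 × 337^1
d(4718) = (1+1) × (1+1) × (1+1) = 8

8 divisors


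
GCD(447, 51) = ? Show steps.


447 = 8 * 51 + 39
51 = 1 * 39 + 12
39 = 3 * 12 + 3
12 = 4 * 3 + 0
GCD = 3


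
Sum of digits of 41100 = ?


4 + 1 + 1 + 0 + 0 = 6


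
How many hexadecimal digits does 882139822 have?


882139822 in base 16 = 349462AE
Number of digits = 8

8 digits (base 16)


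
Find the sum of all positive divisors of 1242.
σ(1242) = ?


Divisors of 1242: 1, 2, 3, 6, 9, 18, 23, 27, 46, 54, 69, 138, 207, 414, 621, 1242
Sum = 1 + 2 + 3 + 6 + 9 + 18 + 23 + 27 + 46 + 54 + 69 + 138 + 207 + 414 + 621 + 1242 = 2880

σ(1242) = 2880


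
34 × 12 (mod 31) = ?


34 × 12 = 408
408 mod 31 = 5


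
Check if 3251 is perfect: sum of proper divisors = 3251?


Proper divisors of 3251: 1
Sum = 1 = 1

No, 3251 is not perfect (1 ≠ 3251)


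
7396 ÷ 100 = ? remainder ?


7396 = 100 * 73 + 96
Check: 7300 + 96 = 7396

q = 73, r = 96


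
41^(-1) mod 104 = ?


Use the extended Euclidean algorithm on (104, 41); each row r = 104*s + 41*t:
r=104, s=1, t=0
r=41, s=0, t=1
q=2: r=22, s=1, t=-2   [104*(1) + 41*(-2) = 22]
q=1: r=19, s=-1, t=3   [104*(-1) + 41*(3) = 19]
q=1: r=3, s=2, t=-5   [104*(2) + 41*(-5) = 3]
q=6: r=1, s=-13, t=33   [104*(-13) + 41*(33) = 1]
q=3: r=0, s=41, t=-104   [104*(41) + 41*(-104) = 0]
GCD = 1 with t = 33, so 41*(33) ≡ 1 (mod 104)
Inverse = 33 mod 104 = 33
Check: 41 * 33 = 1353 ≡ 1 (mod 104)

41^(-1) ≡ 33 (mod 104)


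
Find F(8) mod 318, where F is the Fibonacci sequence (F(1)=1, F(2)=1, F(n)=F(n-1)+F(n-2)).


F(k) mod 318 for k=1..8:
1, 1, 2, 3, 5, 8, 13, 21
F(8) mod 318 = 21


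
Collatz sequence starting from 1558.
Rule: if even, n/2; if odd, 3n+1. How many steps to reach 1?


1558 → 779 → 2338 → 1169 → 3508 → 1754 → 877 → 2632 → 1316 → 658 → 329 → 988 → 494 → 247 → 742 → 371 → 1114 → 557 → 1672 → 836 → 418 → 209 → 628 → 314 → 157 → 472 → 236 → 118 → 59 → 178 → 89 → 268 → 134 → 67 → 202 → 101 → 304 → 152 → 76 → 38 → 19 → 58 → 29 → 88 → 44 → 22 → 11 → 34 → 17 → 52 → 26 → 13 → 40 → 20 → 10 → 5 → 16 → 8 → 4 → 2 → 1
Total steps = 60

60 steps


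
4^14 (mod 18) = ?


4^1 mod 18 = 4
4^2 mod 18 = 16
4^3 mod 18 = 10
4^4 mod 18 = 4
4^5 mod 18 = 16
4^6 mod 18 = 10
4^7 mod 18 = 4
4^8 mod 18 = 16
4^9 mod 18 = 10
4^10 mod 18 = 4
4^11 mod 18 = 16
4^12 mod 18 = 10
4^13 mod 18 = 4
4^14 mod 18 = 16


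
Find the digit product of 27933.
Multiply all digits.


2 × 7 × 9 × 3 × 3 = 1134


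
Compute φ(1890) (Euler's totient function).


1890 = 2 × 3^3 × 5 × 7
Prime factors: 2, 3, 5, 7
φ(1890) = 1890 × (1-1/2) × (1-1/3) × (1-1/5) × (1-1/7)
= 1890 × 1/2 × 2/3 × 4/5 × 6/7 = 432

φ(1890) = 432


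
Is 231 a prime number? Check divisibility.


231 / 3 = 77 (exact division)
231 is NOT prime.

No, 231 is not prime


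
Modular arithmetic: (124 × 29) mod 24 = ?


124 × 29 = 3596
3596 mod 24 = 20


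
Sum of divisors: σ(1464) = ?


Divisors of 1464: 1, 2, 3, 4, 6, 8, 12, 24, 61, 122, 183, 244, 366, 488, 732, 1464
Sum = 1 + 2 + 3 + 4 + 6 + 8 + 12 + 24 + 61 + 122 + 183 + 244 + 366 + 488 + 732 + 1464 = 3720

σ(1464) = 3720


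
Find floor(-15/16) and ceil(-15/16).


-15/16 = -0.9375
floor = -1
ceil = 0

floor = -1, ceil = 0


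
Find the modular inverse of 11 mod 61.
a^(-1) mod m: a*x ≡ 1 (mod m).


Use the extended Euclidean algorithm on (61, 11); each row r = 61*s + 11*t:
r=61, s=1, t=0
r=11, s=0, t=1
q=5: r=6, s=1, t=-5   [61*(1) + 11*(-5) = 6]
q=1: r=5, s=-1, t=6   [61*(-1) + 11*(6) = 5]
q=1: r=1, s=2, t=-11   [61*(2) + 11*(-11) = 1]
q=5: r=0, s=-11, t=61   [61*(-11) + 11*(61) = 0]
GCD = 1 with t = -11, so 11*(-11) ≡ 1 (mod 61)
Inverse = -11 mod 61 = 50
Check: 11 * 50 = 550 ≡ 1 (mod 61)

11^(-1) ≡ 50 (mod 61)


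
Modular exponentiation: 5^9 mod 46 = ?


5^1 mod 46 = 5
5^2 mod 46 = 25
5^3 mod 46 = 33
5^4 mod 46 = 27
5^5 mod 46 = 43
5^6 mod 46 = 31
5^7 mod 46 = 17
5^8 mod 46 = 39
5^9 mod 46 = 11


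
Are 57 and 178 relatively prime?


Euclidean algorithm:
178 = 3 * 57 + 7
57 = 8 * 7 + 1
7 = 7 * 1 + 0
GCD(57, 178) = 1

Yes, coprime (GCD = 1)


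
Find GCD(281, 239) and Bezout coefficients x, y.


Tabular extended Euclidean (each row: r = 281*s + 239*t):
r=281, s=1, t=0
r=239, s=0, t=1
q=1: r=42, s=1, t=-1   [281*(1) + 239*(-1) = 42]
q=5: r=29, s=-5, t=6   [281*(-5) + 239*(6) = 29]
q=1: r=13, s=6, t=-7   [281*(6) + 239*(-7) = 13]
q=2: r=3, s=-17, t=20   [281*(-17) + 239*(20) = 3]
q=4: r=1, s=74, t=-87   [281*(74) + 239*(-87) = 1]
q=3: r=0, s=-239, t=281   [281*(-239) + 239*(281) = 0]
GCD = 1; from the row with r=1: x=74, y=-87
Check: 281*(74) + 239*(-87) = 20794 - 20793 = 1

GCD = 1, x = 74, y = -87


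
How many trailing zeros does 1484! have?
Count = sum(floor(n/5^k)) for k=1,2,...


floor(1484/5) = 296
floor(1484/25) = 59
floor(1484/125) = 11
floor(1484/625) = 2
Total = 368

368 trailing zeros


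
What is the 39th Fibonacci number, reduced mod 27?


F(k) mod 27 for k=1..39:
1, 1, 2, 3, 5, 8, 13, 21, 7, 1, 8, 9, 17, 26, 16, 15, 4, 19, 23, 15, 11, 26, 10, 9, 19, 1, 20, 21, 14, 8, 22, 3, 25, 1, 26, 0, 26, 26, 25
F(39) mod 27 = 25


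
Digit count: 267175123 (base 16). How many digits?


267175123 in base 16 = FECC4D3
Number of digits = 7

7 digits (base 16)


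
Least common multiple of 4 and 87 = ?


GCD(4, 87) = 1
LCM = 4*87/1 = 348/1 = 348

LCM = 348


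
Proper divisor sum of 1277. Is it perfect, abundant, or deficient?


Proper divisors: 1
Sum = 1 = 1
1 < 1277 → deficient

s(1277) = 1 (deficient)


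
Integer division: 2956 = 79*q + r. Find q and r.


2956 = 79 * 37 + 33
Check: 2923 + 33 = 2956

q = 37, r = 33


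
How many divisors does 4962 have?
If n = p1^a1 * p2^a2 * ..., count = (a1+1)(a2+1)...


4962 = 2^1 × 3^1 × 827^1
d(4962) = (1+1) × (1+1) × (1+1) = 8

8 divisors


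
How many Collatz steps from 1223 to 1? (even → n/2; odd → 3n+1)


1223 → 3670 → 1835 → 5506 → 2753 → 8260 → 4130 → 2065 → 6196 → 3098 → 1549 → 4648 → 2324 → 1162 → 581 → 1744 → 872 → 436 → 218 → 109 → 328 → 164 → 82 → 41 → 124 → 62 → 31 → 94 → 47 → 142 → 71 → 214 → 107 → 322 → 161 → 484 → 242 → 121 → 364 → 182 → 91 → 274 → 137 → 412 → 206 → 103 → 310 → 155 → 466 → 233 → 700 → 350 → 175 → 526 → 263 → 790 → 395 → 1186 → 593 → 1780 → 890 → 445 → 1336 → 668 → 334 → 167 → 502 → 251 → 754 → 377 → 1132 → 566 → 283 → 850 → 425 → 1276 → 638 → 319 → 958 → 479 → 1438 → 719 → 2158 → 1079 → 3238 → 1619 → 4858 → 2429 → 7288 → 3644 → 1822 → 911 → 2734 → 1367 → 4102 → 2051 → 6154 → 3077 → 9232 → 4616 → 2308 → 1154 → 577 → 1732 → 866 → 433 → 1300 → 650 → 325 → 976 → 488 → 244 → 122 → 61 → 184 → 92 → 46 → 23 → 70 → 35 → 106 → 53 → 160 → 80 → 40 → 20 → 10 → 5 → 16 → 8 → 4 → 2 → 1
Total steps = 132

132 steps


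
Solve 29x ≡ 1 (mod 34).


GCD(29, 34) = 1, unique solution
a^(-1) mod 34 = 27
x = 27 * 1 mod 34 = 27

x ≡ 27 (mod 34)


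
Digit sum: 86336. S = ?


8 + 6 + 3 + 3 + 6 = 26


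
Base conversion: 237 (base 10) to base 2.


237 (base 10) = 237 (decimal)
237 (decimal) = 11101101 (base 2)


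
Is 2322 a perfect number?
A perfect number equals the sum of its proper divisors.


Proper divisors of 2322: 1, 2, 3, 6, 9, 18, 27, 43, 54, 86, 129, 258, 387, 774, 1161
Sum = 1 + 2 + 3 + 6 + 9 + 18 + 27 + 43 + 54 + 86 + 129 + 258 + 387 + 774 + 1161 = 2958

No, 2322 is not perfect (2958 ≠ 2322)


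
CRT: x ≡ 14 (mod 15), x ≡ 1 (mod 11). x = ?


M = 15*11 = 165
M1 = M/15 = 11, M2 = M/11 = 15
M1^(-1) mod 15 = 11, M2^(-1) mod 11 = 3
x = 14*11*11 + 1*15*3 = 1739
1739 mod 165 = 89
Check: 89 mod 15 = 14 ✓, 89 mod 11 = 1 ✓

x ≡ 89 (mod 165)


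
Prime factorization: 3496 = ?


3496 / 2 = 1748
1748 / 2 = 874
874 / 2 = 437
437 / 19 = 23
23 / 23 = 1
3496 = 2^3 × 19 × 23


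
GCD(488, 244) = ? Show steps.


488 = 2 * 244 + 0
GCD = 244


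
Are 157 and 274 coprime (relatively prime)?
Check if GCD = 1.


Euclidean algorithm:
274 = 1 * 157 + 117
157 = 1 * 117 + 40
117 = 2 * 40 + 37
40 = 1 * 37 + 3
37 = 12 * 3 + 1
3 = 3 * 1 + 0
GCD(157, 274) = 1

Yes, coprime (GCD = 1)


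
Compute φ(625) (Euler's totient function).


625 = 5^4
Prime factors: 5
φ(625) = 625 × (1-1/5)
= 625 × 4/5 = 500

φ(625) = 500


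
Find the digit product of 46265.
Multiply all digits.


4 × 6 × 2 × 6 × 5 = 1440


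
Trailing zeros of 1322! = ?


floor(1322/5) = 264
floor(1322/25) = 52
floor(1322/125) = 10
floor(1322/625) = 2
Total = 328

328 trailing zeros


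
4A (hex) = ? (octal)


4A (base 16) = 74 (decimal)
74 (decimal) = 112 (base 8)


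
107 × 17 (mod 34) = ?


107 × 17 = 1819
1819 mod 34 = 17


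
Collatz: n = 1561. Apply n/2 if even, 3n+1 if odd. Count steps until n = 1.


1561 → 4684 → 2342 → 1171 → 3514 → 1757 → 5272 → 2636 → 1318 → 659 → 1978 → 989 → 2968 → 1484 → 742 → 371 → 1114 → 557 → 1672 → 836 → 418 → 209 → 628 → 314 → 157 → 472 → 236 → 118 → 59 → 178 → 89 → 268 → 134 → 67 → 202 → 101 → 304 → 152 → 76 → 38 → 19 → 58 → 29 → 88 → 44 → 22 → 11 → 34 → 17 → 52 → 26 → 13 → 40 → 20 → 10 → 5 → 16 → 8 → 4 → 2 → 1
Total steps = 60

60 steps


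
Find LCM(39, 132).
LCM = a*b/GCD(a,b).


GCD(39, 132) = 3
LCM = 39*132/3 = 5148/3 = 1716

LCM = 1716


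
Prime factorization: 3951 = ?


3951 / 3 = 1317
1317 / 3 = 439
439 / 439 = 1
3951 = 3^2 × 439


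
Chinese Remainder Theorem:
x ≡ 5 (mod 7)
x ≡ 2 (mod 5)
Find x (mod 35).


M = 7*5 = 35
M1 = M/7 = 5, M2 = M/5 = 7
M1^(-1) mod 7 = 3, M2^(-1) mod 5 = 3
x = 5*5*3 + 2*7*3 = 117
117 mod 35 = 12
Check: 12 mod 7 = 5 ✓, 12 mod 5 = 2 ✓

x ≡ 12 (mod 35)


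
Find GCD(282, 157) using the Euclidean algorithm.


282 = 1 * 157 + 125
157 = 1 * 125 + 32
125 = 3 * 32 + 29
32 = 1 * 29 + 3
29 = 9 * 3 + 2
3 = 1 * 2 + 1
2 = 2 * 1 + 0
GCD = 1


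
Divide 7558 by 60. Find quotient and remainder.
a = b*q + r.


7558 = 60 * 125 + 58
Check: 7500 + 58 = 7558

q = 125, r = 58


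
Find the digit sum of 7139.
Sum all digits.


7 + 1 + 3 + 9 = 20


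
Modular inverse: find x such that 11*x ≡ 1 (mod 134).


Use the extended Euclidean algorithm on (134, 11); each row r = 134*s + 11*t:
r=134, s=1, t=0
r=11, s=0, t=1
q=12: r=2, s=1, t=-12   [134*(1) + 11*(-12) = 2]
q=5: r=1, s=-5, t=61   [134*(-5) + 11*(61) = 1]
q=2: r=0, s=11, t=-134   [134*(11) + 11*(-134) = 0]
GCD = 1 with t = 61, so 11*(61) ≡ 1 (mod 134)
Inverse = 61 mod 134 = 61
Check: 11 * 61 = 671 ≡ 1 (mod 134)

11^(-1) ≡ 61 (mod 134)


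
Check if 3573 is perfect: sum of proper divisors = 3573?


Proper divisors of 3573: 1, 3, 9, 397, 1191
Sum = 1 + 3 + 9 + 397 + 1191 = 1601

No, 3573 is not perfect (1601 ≠ 3573)


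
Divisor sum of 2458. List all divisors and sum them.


Divisors of 2458: 1, 2, 1229, 2458
Sum = 1 + 2 + 1229 + 2458 = 3690

σ(2458) = 3690


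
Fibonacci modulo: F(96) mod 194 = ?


F(k) mod 194 for k=1..96:
1, 1, 2, 3, 5, 8, 13, 21, 34, 55, 89, 144, 39, 183, 28, 17, 45, 62, 107, 169, 82, 57, 139, 2, 141, 143, 90, 39, 129, 168, 103, 77, 180, 63, 49, 112, 161, 79, 46, 125, 171, 102, 79, 181, 66, 53, 119, 172, 97, 75, 172, 53, 31, 84, 115, 5, 120, 125, 51, 176, 33, 15, 48, 63, 111, 174, 91, 71, 162, 39, 7, 46, 53, 99, 152, 57, 15, 72, 87, 159, 52, 17, 69, 86, 155, 47, 8, 55, 63, 118, 181, 105, 92, 3, 95, 98
F(96) mod 194 = 98


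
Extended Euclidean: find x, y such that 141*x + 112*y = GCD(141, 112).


Tabular extended Euclidean (each row: r = 141*s + 112*t):
r=141, s=1, t=0
r=112, s=0, t=1
q=1: r=29, s=1, t=-1   [141*(1) + 112*(-1) = 29]
q=3: r=25, s=-3, t=4   [141*(-3) + 112*(4) = 25]
q=1: r=4, s=4, t=-5   [141*(4) + 112*(-5) = 4]
q=6: r=1, s=-27, t=34   [141*(-27) + 112*(34) = 1]
q=4: r=0, s=112, t=-141   [141*(112) + 112*(-141) = 0]
GCD = 1; from the row with r=1: x=-27, y=34
Check: 141*(-27) + 112*(34) = -3807 + 3808 = 1

GCD = 1, x = -27, y = 34


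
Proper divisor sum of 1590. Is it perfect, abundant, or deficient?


Proper divisors: 1, 2, 3, 5, 6, 10, 15, 30, 53, 106, 159, 265, 318, 530, 795
Sum = 1 + 2 + 3 + 5 + 6 + 10 + 15 + 30 + 53 + 106 + 159 + 265 + 318 + 530 + 795 = 2298
2298 > 1590 → abundant

s(1590) = 2298 (abundant)


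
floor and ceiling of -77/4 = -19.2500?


-77/4 = -19.2500
floor = -20
ceil = -19

floor = -20, ceil = -19


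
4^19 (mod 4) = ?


4^1 mod 4 = 0
4^2 mod 4 = 0
4^3 mod 4 = 0
4^4 mod 4 = 0
4^5 mod 4 = 0
4^6 mod 4 = 0
4^7 mod 4 = 0
4^8 mod 4 = 0
4^9 mod 4 = 0
4^10 mod 4 = 0
4^11 mod 4 = 0
4^12 mod 4 = 0
4^13 mod 4 = 0
4^14 mod 4 = 0
4^15 mod 4 = 0
4^16 mod 4 = 0
4^17 mod 4 = 0
4^18 mod 4 = 0
4^19 mod 4 = 0


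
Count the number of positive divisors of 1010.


1010 = 2^1 × 5^1 × 101^1
d(1010) = (1+1) × (1+1) × (1+1) = 8

8 divisors


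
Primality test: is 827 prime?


Check divisors up to sqrt(827) = 28.7576
No divisors found.
827 is prime.

Yes, 827 is prime


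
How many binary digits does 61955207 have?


61955207 in base 2 = 11101100010101110010000111
Number of digits = 26

26 digits (base 2)


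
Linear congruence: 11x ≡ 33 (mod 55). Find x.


GCD(11, 55) = 11 divides 33
Divide: 1x ≡ 3 (mod 5)
x ≡ 3 (mod 5)


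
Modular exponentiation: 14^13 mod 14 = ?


14^1 mod 14 = 0
14^2 mod 14 = 0
14^3 mod 14 = 0
14^4 mod 14 = 0
14^5 mod 14 = 0
14^6 mod 14 = 0
14^7 mod 14 = 0
14^8 mod 14 = 0
14^9 mod 14 = 0
14^10 mod 14 = 0
14^11 mod 14 = 0
14^12 mod 14 = 0
14^13 mod 14 = 0


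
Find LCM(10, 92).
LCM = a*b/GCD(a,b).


GCD(10, 92) = 2
LCM = 10*92/2 = 920/2 = 460

LCM = 460


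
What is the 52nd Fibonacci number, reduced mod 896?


F(k) mod 896 for k=1..52:
1, 1, 2, 3, 5, 8, 13, 21, 34, 55, 89, 144, 233, 377, 610, 91, 701, 792, 597, 493, 194, 687, 881, 672, 657, 433, 194, 627, 821, 552, 477, 133, 610, 743, 457, 304, 761, 169, 34, 203, 237, 440, 677, 221, 2, 223, 225, 448, 673, 225, 2, 227
F(52) mod 896 = 227


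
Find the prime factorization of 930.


930 / 2 = 465
465 / 3 = 155
155 / 5 = 31
31 / 31 = 1
930 = 2 × 3 × 5 × 31


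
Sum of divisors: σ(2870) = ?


Divisors of 2870: 1, 2, 5, 7, 10, 14, 35, 41, 70, 82, 205, 287, 410, 574, 1435, 2870
Sum = 1 + 2 + 5 + 7 + 10 + 14 + 35 + 41 + 70 + 82 + 205 + 287 + 410 + 574 + 1435 + 2870 = 6048

σ(2870) = 6048


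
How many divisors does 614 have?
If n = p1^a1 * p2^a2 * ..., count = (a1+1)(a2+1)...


614 = 2^1 × 307^1
d(614) = (1+1) × (1+1) = 4

4 divisors


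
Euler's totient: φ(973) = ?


973 = 7 × 139
Prime factors: 7, 139
φ(973) = 973 × (1-1/7) × (1-1/139)
= 973 × 6/7 × 138/139 = 828

φ(973) = 828


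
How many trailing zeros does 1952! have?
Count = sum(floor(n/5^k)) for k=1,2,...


floor(1952/5) = 390
floor(1952/25) = 78
floor(1952/125) = 15
floor(1952/625) = 3
Total = 486

486 trailing zeros


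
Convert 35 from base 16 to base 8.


35 (base 16) = 53 (decimal)
53 (decimal) = 65 (base 8)


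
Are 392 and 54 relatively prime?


Euclidean algorithm:
392 = 7 * 54 + 14
54 = 3 * 14 + 12
14 = 1 * 12 + 2
12 = 6 * 2 + 0
GCD(392, 54) = 2

No, not coprime (GCD = 2)


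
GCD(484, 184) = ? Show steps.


484 = 2 * 184 + 116
184 = 1 * 116 + 68
116 = 1 * 68 + 48
68 = 1 * 48 + 20
48 = 2 * 20 + 8
20 = 2 * 8 + 4
8 = 2 * 4 + 0
GCD = 4


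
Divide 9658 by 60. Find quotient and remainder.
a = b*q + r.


9658 = 60 * 160 + 58
Check: 9600 + 58 = 9658

q = 160, r = 58


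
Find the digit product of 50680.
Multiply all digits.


5 × 0 × 6 × 8 × 0 = 0


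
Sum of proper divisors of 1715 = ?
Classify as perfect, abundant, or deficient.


Proper divisors: 1, 5, 7, 35, 49, 245, 343
Sum = 1 + 5 + 7 + 35 + 49 + 245 + 343 = 685
685 < 1715 → deficient

s(1715) = 685 (deficient)


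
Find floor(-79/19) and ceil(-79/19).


-79/19 = -4.1579
floor = -5
ceil = -4

floor = -5, ceil = -4


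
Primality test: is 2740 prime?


2740 / 2 = 1370 (exact division)
2740 is NOT prime.

No, 2740 is not prime


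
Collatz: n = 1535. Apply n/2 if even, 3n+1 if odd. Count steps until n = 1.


1535 → 4606 → 2303 → 6910 → 3455 → 10366 → 5183 → 15550 → 7775 → 23326 → 11663 → 34990 → 17495 → 52486 → 26243 → 78730 → 39365 → 118096 → 59048 → 29524 → 14762 → 7381 → 22144 → 11072 → 5536 → 2768 → 1384 → 692 → 346 → 173 → 520 → 260 → 130 → 65 → 196 → 98 → 49 → 148 → 74 → 37 → 112 → 56 → 28 → 14 → 7 → 22 → 11 → 34 → 17 → 52 → 26 → 13 → 40 → 20 → 10 → 5 → 16 → 8 → 4 → 2 → 1
Total steps = 60

60 steps


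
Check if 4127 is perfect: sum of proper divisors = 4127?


Proper divisors of 4127: 1
Sum = 1 = 1

No, 4127 is not perfect (1 ≠ 4127)


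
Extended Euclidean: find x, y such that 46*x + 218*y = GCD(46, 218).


Tabular extended Euclidean (each row: r = 46*s + 218*t):
r=46, s=1, t=0
r=218, s=0, t=1
q=0: r=46, s=1, t=0   [46*(1) + 218*(0) = 46]
q=4: r=34, s=-4, t=1   [46*(-4) + 218*(1) = 34]
q=1: r=12, s=5, t=-1   [46*(5) + 218*(-1) = 12]
q=2: r=10, s=-14, t=3   [46*(-14) + 218*(3) = 10]
q=1: r=2, s=19, t=-4   [46*(19) + 218*(-4) = 2]
q=5: r=0, s=-109, t=23   [46*(-109) + 218*(23) = 0]
GCD = 2; from the row with r=2: x=19, y=-4
Check: 46*(19) + 218*(-4) = 874 - 872 = 2

GCD = 2, x = 19, y = -4
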